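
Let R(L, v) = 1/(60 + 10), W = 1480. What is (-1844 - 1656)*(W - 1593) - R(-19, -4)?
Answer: 27684999/70 ≈ 3.9550e+5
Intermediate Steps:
R(L, v) = 1/70
(-1844 - 1656)*(W - 1593) - R(-19, -4) = (-1844 - 1656)*(1480 - 1593) - 1*1/70 = -3500*(-113) - 1/70 = 395500 - 1/70 = 27684999/70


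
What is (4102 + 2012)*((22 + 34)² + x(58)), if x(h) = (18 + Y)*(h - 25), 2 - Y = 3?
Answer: 22603458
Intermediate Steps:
Y = -1 (Y = 2 - 1*3 = 2 - 3 = -1)
x(h) = -425 + 17*h (x(h) = (18 - 1)*(h - 25) = 17*(-25 + h) = -425 + 17*h)
(4102 + 2012)*((22 + 34)² + x(58)) = (4102 + 2012)*((22 + 34)² + (-425 + 17*58)) = 6114*(56² + (-425 + 986)) = 6114*(3136 + 561) = 6114*3697 = 22603458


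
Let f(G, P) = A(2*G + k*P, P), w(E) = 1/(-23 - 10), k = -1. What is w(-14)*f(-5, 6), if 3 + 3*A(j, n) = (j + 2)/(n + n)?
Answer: 25/594 ≈ 0.042088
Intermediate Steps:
A(j, n) = -1 + (2 + j)/(6*n) (A(j, n) = -1 + ((j + 2)/(n + n))/3 = -1 + ((2 + j)/((2*n)))/3 = -1 + ((2 + j)*(1/(2*n)))/3 = -1 + ((2 + j)/(2*n))/3 = -1 + (2 + j)/(6*n))
w(E) = -1/33 (w(E) = 1/(-33) = -1/33)
f(G, P) = (2 - 7*P + 2*G)/(6*P) (f(G, P) = (2 + (2*G - P) - 6*P)/(6*P) = (2 + (-P + 2*G) - 6*P)/(6*P) = (2 - 7*P + 2*G)/(6*P))
w(-14)*f(-5, 6) = -(2 - 7*6 + 2*(-5))/(198*6) = -(2 - 42 - 10)/(198*6) = -(-50)/(198*6) = -1/33*(-25/18) = 25/594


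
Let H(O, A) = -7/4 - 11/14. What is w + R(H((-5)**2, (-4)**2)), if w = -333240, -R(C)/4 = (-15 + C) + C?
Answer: -2332118/7 ≈ -3.3316e+5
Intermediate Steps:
H(O, A) = -71/28 (H(O, A) = -7*1/4 - 11*1/14 = -7/4 - 11/14 = -71/28)
R(C) = 60 - 8*C (R(C) = -4*((-15 + C) + C) = -4*(-15 + 2*C) = 60 - 8*C)
w + R(H((-5)**2, (-4)**2)) = -333240 + (60 - 8*(-71/28)) = -333240 + (60 + 142/7) = -333240 + 562/7 = -2332118/7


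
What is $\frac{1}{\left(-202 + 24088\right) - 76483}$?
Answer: $- \frac{1}{52597} \approx -1.9012 \cdot 10^{-5}$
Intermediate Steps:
$\frac{1}{\left(-202 + 24088\right) - 76483} = \frac{1}{23886 - 76483} = \frac{1}{-52597} = - \frac{1}{52597}$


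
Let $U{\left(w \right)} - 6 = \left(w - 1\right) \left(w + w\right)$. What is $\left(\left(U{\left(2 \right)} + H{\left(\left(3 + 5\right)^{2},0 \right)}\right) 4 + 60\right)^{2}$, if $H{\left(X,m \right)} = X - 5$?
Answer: $112896$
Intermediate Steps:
$H{\left(X,m \right)} = -5 + X$
$U{\left(w \right)} = 6 + 2 w \left(-1 + w\right)$ ($U{\left(w \right)} = 6 + \left(w - 1\right) \left(w + w\right) = 6 + \left(-1 + w\right) 2 w = 6 + 2 w \left(-1 + w\right)$)
$\left(\left(U{\left(2 \right)} + H{\left(\left(3 + 5\right)^{2},0 \right)}\right) 4 + 60\right)^{2} = \left(\left(\left(6 - 4 + 2 \cdot 2^{2}\right) - \left(5 - \left(3 + 5\right)^{2}\right)\right) 4 + 60\right)^{2} = \left(\left(\left(6 - 4 + 2 \cdot 4\right) - \left(5 - 8^{2}\right)\right) 4 + 60\right)^{2} = \left(\left(\left(6 - 4 + 8\right) + \left(-5 + 64\right)\right) 4 + 60\right)^{2} = \left(\left(10 + 59\right) 4 + 60\right)^{2} = \left(69 \cdot 4 + 60\right)^{2} = \left(276 + 60\right)^{2} = 336^{2} = 112896$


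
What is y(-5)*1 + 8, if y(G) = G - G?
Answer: 8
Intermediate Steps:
y(G) = 0
y(-5)*1 + 8 = 0*1 + 8 = 0 + 8 = 8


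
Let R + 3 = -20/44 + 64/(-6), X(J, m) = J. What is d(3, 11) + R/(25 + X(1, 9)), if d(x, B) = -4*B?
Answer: -19109/429 ≈ -44.543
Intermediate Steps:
R = -466/33 (R = -3 + (-20/44 + 64/(-6)) = -3 + (-20*1/44 + 64*(-⅙)) = -3 + (-5/11 - 32/3) = -3 - 367/33 = -466/33 ≈ -14.121)
d(3, 11) + R/(25 + X(1, 9)) = -4*11 - 466/33/(25 + 1) = -44 - 466/33/26 = -44 + (1/26)*(-466/33) = -44 - 233/429 = -19109/429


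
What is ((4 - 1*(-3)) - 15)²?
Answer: 64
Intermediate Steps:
((4 - 1*(-3)) - 15)² = ((4 + 3) - 15)² = (7 - 15)² = (-8)² = 64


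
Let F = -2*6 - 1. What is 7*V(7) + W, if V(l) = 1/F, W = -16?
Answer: -215/13 ≈ -16.538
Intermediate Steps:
F = -13 (F = -12 - 1 = -13)
V(l) = -1/13 (V(l) = 1/(-13) = -1/13)
7*V(7) + W = 7*(-1/13) - 16 = -7/13 - 16 = -215/13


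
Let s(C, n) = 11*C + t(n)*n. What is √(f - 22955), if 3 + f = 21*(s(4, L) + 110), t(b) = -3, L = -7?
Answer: I*√19283 ≈ 138.86*I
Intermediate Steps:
s(C, n) = -3*n + 11*C (s(C, n) = 11*C - 3*n = -3*n + 11*C)
f = 3672 (f = -3 + 21*((-3*(-7) + 11*4) + 110) = -3 + 21*((21 + 44) + 110) = -3 + 21*(65 + 110) = -3 + 21*175 = -3 + 3675 = 3672)
√(f - 22955) = √(3672 - 22955) = √(-19283) = I*√19283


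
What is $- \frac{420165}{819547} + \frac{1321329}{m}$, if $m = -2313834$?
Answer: $- \frac{685027760191}{632098571066} \approx -1.0837$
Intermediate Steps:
$- \frac{420165}{819547} + \frac{1321329}{m} = - \frac{420165}{819547} + \frac{1321329}{-2313834} = \left(-420165\right) \frac{1}{819547} + 1321329 \left(- \frac{1}{2313834}\right) = - \frac{420165}{819547} - \frac{440443}{771278} = - \frac{685027760191}{632098571066}$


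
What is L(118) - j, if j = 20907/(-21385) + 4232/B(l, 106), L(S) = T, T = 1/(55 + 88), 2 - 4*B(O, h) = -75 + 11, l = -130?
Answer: -180307774/705705 ≈ -255.50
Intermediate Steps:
B(O, h) = 33/2 (B(O, h) = ½ - (-75 + 11)/4 = ½ - ¼*(-64) = ½ + 16 = 33/2)
T = 1/143 ≈ 0.0069930
L(S) = 1/143
j = 180312709/705705 (j = 20907/(-21385) + 4232/(33/2) = 20907*(-1/21385) + 4232*(2/33) = -20907/21385 + 8464/33 = 180312709/705705 ≈ 255.51)
L(118) - j = 1/143 - 1*180312709/705705 = 1/143 - 180312709/705705 = -180307774/705705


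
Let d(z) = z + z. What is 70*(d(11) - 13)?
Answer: 630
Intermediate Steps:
d(z) = 2*z
70*(d(11) - 13) = 70*(2*11 - 13) = 70*(22 - 13) = 70*9 = 630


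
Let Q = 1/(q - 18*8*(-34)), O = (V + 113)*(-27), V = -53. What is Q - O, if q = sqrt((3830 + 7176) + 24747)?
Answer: 38774806956/23935063 - sqrt(35753)/23935063 ≈ 1620.0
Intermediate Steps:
q = sqrt(35753) (q = sqrt(11006 + 24747) = sqrt(35753) ≈ 189.08)
O = -1620 (O = (-53 + 113)*(-27) = 60*(-27) = -1620)
Q = 1/(4896 + sqrt(35753)) (Q = 1/(sqrt(35753) - 18*8*(-34)) = 1/(sqrt(35753) - 144*(-34)) = 1/(sqrt(35753) + 4896) = 1/(4896 + sqrt(35753)) ≈ 0.00019665)
Q - O = (4896/23935063 - sqrt(35753)/23935063) - 1*(-1620) = (4896/23935063 - sqrt(35753)/23935063) + 1620 = 38774806956/23935063 - sqrt(35753)/23935063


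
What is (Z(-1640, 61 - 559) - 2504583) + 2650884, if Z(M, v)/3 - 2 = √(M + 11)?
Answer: 146307 + 9*I*√181 ≈ 1.4631e+5 + 121.08*I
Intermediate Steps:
Z(M, v) = 6 + 3*√(11 + M) (Z(M, v) = 6 + 3*√(M + 11) = 6 + 3*√(11 + M))
(Z(-1640, 61 - 559) - 2504583) + 2650884 = ((6 + 3*√(11 - 1640)) - 2504583) + 2650884 = ((6 + 3*√(-1629)) - 2504583) + 2650884 = ((6 + 3*(3*I*√181)) - 2504583) + 2650884 = ((6 + 9*I*√181) - 2504583) + 2650884 = (-2504577 + 9*I*√181) + 2650884 = 146307 + 9*I*√181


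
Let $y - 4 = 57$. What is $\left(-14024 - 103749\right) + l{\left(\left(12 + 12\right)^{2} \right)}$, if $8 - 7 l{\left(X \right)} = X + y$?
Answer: $- \frac{825040}{7} \approx -1.1786 \cdot 10^{5}$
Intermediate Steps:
$y = 61$ ($y = 4 + 57 = 61$)
$l{\left(X \right)} = - \frac{53}{7} - \frac{X}{7}$ ($l{\left(X \right)} = \frac{8}{7} - \frac{X + 61}{7} = \frac{8}{7} - \frac{61 + X}{7} = \frac{8}{7} - \left(\frac{61}{7} + \frac{X}{7}\right) = - \frac{53}{7} - \frac{X}{7}$)
$\left(-14024 - 103749\right) + l{\left(\left(12 + 12\right)^{2} \right)} = \left(-14024 - 103749\right) - \left(\frac{53}{7} + \frac{\left(12 + 12\right)^{2}}{7}\right) = \left(-14024 - 103749\right) - \left(\frac{53}{7} + \frac{24^{2}}{7}\right) = -117773 - \frac{629}{7} = - \frac{825040}{7}$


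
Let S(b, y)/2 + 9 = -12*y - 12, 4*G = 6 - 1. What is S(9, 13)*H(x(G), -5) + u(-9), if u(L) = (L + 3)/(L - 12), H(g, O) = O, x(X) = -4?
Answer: 12392/7 ≈ 1770.3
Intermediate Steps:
G = 5/4 (G = (6 - 1)/4 = (¼)*5 = 5/4 ≈ 1.2500)
u(L) = (3 + L)/(-12 + L)
S(b, y) = -42 - 24*y (S(b, y) = -18 + 2*(-12*y - 12) = -18 + 2*(-12 - 12*y) = -18 + (-24 - 24*y) = -42 - 24*y)
S(9, 13)*H(x(G), -5) + u(-9) = (-42 - 24*13)*(-5) + (3 - 9)/(-12 - 9) = (-42 - 312)*(-5) - 6/(-21) = -354*(-5) - 1/21*(-6) = 1770 + 2/7 = 12392/7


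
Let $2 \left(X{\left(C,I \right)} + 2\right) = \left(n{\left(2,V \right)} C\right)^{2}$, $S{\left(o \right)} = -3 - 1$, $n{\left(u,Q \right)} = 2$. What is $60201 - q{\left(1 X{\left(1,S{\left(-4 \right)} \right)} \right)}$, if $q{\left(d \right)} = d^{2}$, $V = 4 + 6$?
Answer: $60201$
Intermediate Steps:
$V = 10$
$S{\left(o \right)} = -4$ ($S{\left(o \right)} = -3 - 1 = -4$)
$X{\left(C,I \right)} = -2 + 2 C^{2}$ ($X{\left(C,I \right)} = -2 + \frac{\left(2 C\right)^{2}}{2} = -2 + \frac{4 C^{2}}{2} = -2 + 2 C^{2}$)
$60201 - q{\left(1 X{\left(1,S{\left(-4 \right)} \right)} \right)} = 60201 - \left(1 \left(-2 + 2 \cdot 1^{2}\right)\right)^{2} = 60201 - \left(1 \left(-2 + 2 \cdot 1\right)\right)^{2} = 60201 - \left(1 \left(-2 + 2\right)\right)^{2} = 60201 - \left(1 \cdot 0\right)^{2} = 60201 - 0^{2} = 60201 - 0 = 60201 + 0 = 60201$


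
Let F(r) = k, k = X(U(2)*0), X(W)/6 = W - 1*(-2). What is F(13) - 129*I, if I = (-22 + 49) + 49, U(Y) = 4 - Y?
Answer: -9792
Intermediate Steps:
I = 76 (I = 27 + 49 = 76)
X(W) = 12 + 6*W (X(W) = 6*(W - 1*(-2)) = 6*(W + 2) = 6*(2 + W) = 12 + 6*W)
k = 12 (k = 12 + 6*((4 - 1*2)*0) = 12 + 6*((4 - 2)*0) = 12 + 6*(2*0) = 12 + 6*0 = 12 + 0 = 12)
F(r) = 12
F(13) - 129*I = 12 - 129*76 = 12 - 9804 = -9792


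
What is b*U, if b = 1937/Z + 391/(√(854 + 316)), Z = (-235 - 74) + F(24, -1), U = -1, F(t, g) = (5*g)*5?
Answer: 1937/334 - 391*√130/390 ≈ -5.6316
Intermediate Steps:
F(t, g) = 25*g
Z = -334 (Z = (-235 - 74) + 25*(-1) = -309 - 25 = -334)
b = -1937/334 + 391*√130/390 (b = 1937/(-334) + 391/(√(854 + 316)) = 1937*(-1/334) + 391/(√1170) = -1937/334 + 391/((3*√130)) = -1937/334 + 391*(√130/390) = -1937/334 + 391*√130/390 ≈ 5.6316)
b*U = (-1937/334 + 391*√130/390)*(-1) = 1937/334 - 391*√130/390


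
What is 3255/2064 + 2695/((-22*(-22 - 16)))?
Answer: 62755/13072 ≈ 4.8007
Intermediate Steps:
3255/2064 + 2695/((-22*(-22 - 16))) = 3255*(1/2064) + 2695/((-22*(-38))) = 1085/688 + 2695/836 = 1085/688 + 2695*(1/836) = 1085/688 + 245/76 = 62755/13072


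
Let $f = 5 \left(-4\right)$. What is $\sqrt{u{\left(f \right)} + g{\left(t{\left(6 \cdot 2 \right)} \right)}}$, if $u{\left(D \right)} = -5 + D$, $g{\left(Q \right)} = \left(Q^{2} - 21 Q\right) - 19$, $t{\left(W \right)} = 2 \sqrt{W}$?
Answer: $2 \sqrt{1 - 21 \sqrt{3}} \approx 11.895 i$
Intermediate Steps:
$f = -20$
$g{\left(Q \right)} = -19 + Q^{2} - 21 Q$
$\sqrt{u{\left(f \right)} + g{\left(t{\left(6 \cdot 2 \right)} \right)}} = \sqrt{\left(-5 - 20\right) - \left(19 - 48 + 21 \cdot 2 \sqrt{6 \cdot 2}\right)} = \sqrt{-25 - \left(19 - 48 + 21 \cdot 2 \sqrt{12}\right)} = \sqrt{-25 - \left(19 - 48 + 21 \cdot 2 \cdot 2 \sqrt{3}\right)} = \sqrt{-25 - \left(19 - 48 + 21 \cdot 4 \sqrt{3}\right)} = \sqrt{-25 - \left(-29 + 84 \sqrt{3}\right)} = \sqrt{-25 + \left(29 - 84 \sqrt{3}\right)} = \sqrt{4 - 84 \sqrt{3}}$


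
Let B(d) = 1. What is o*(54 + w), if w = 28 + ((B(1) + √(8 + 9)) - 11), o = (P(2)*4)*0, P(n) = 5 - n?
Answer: 0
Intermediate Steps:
o = 0 (o = ((5 - 1*2)*4)*0 = ((5 - 2)*4)*0 = (3*4)*0 = 12*0 = 0)
w = 18 + √17 (w = 28 + ((1 + √(8 + 9)) - 11) = 28 + ((1 + √17) - 11) = 28 + (-10 + √17) = 18 + √17 ≈ 22.123)
o*(54 + w) = 0*(54 + (18 + √17)) = 0*(72 + √17) = 0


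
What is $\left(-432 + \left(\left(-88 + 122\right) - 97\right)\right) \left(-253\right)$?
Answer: $125235$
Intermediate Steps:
$\left(-432 + \left(\left(-88 + 122\right) - 97\right)\right) \left(-253\right) = \left(-432 + \left(34 - 97\right)\right) \left(-253\right) = \left(-432 - 63\right) \left(-253\right) = \left(-495\right) \left(-253\right) = 125235$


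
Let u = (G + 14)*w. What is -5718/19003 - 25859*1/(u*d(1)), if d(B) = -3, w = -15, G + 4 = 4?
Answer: -495000917/11971890 ≈ -41.347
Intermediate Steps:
G = 0 (G = -4 + 4 = 0)
u = -210 (u = (0 + 14)*(-15) = 14*(-15) = -210)
-5718/19003 - 25859*1/(u*d(1)) = -5718/19003 - 25859/((-3*(-210))) = -5718*1/19003 - 25859/630 = -5718/19003 - 25859*1/630 = -5718/19003 - 25859/630 = -495000917/11971890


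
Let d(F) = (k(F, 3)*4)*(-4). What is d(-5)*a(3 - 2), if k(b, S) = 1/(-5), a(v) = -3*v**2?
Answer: -48/5 ≈ -9.6000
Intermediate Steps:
k(b, S) = -1/5
d(F) = 16/5 (d(F) = -1/5*4*(-4) = -4/5*(-4) = 16/5)
d(-5)*a(3 - 2) = 16*(-3*(3 - 2)**2)/5 = 16*(-3*1**2)/5 = 16*(-3*1)/5 = (16/5)*(-3) = -48/5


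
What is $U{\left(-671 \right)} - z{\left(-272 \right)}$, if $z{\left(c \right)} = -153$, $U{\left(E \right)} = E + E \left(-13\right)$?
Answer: $8205$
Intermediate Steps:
$U{\left(E \right)} = - 12 E$ ($U{\left(E \right)} = E - 13 E = - 12 E$)
$U{\left(-671 \right)} - z{\left(-272 \right)} = \left(-12\right) \left(-671\right) - -153 = 8052 + 153 = 8205$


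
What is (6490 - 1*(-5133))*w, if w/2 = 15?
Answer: 348690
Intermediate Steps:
w = 30 (w = 2*15 = 30)
(6490 - 1*(-5133))*w = (6490 - 1*(-5133))*30 = (6490 + 5133)*30 = 11623*30 = 348690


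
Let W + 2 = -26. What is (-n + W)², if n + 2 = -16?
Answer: 100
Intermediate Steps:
n = -18 (n = -2 - 16 = -18)
W = -28 (W = -2 - 26 = -28)
(-n + W)² = (-1*(-18) - 28)² = (18 - 28)² = (-10)² = 100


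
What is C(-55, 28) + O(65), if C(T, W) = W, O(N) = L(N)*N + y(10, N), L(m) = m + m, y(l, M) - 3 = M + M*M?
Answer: 12771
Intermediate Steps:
y(l, M) = 3 + M + M**2 (y(l, M) = 3 + (M + M*M) = 3 + (M + M**2) = 3 + M + M**2)
L(m) = 2*m
O(N) = 3 + N + 3*N**2 (O(N) = (2*N)*N + (3 + N + N**2) = 2*N**2 + (3 + N + N**2) = 3 + N + 3*N**2)
C(-55, 28) + O(65) = 28 + (3 + 65 + 3*65**2) = 28 + (3 + 65 + 3*4225) = 28 + (3 + 65 + 12675) = 28 + 12743 = 12771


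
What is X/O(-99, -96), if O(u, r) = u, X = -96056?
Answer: 96056/99 ≈ 970.26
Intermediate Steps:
X/O(-99, -96) = -96056/(-99) = -96056*(-1/99) = 96056/99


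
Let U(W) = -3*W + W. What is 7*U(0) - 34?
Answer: -34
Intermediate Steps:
U(W) = -2*W
7*U(0) - 34 = 7*(-2*0) - 34 = 7*0 - 34 = 0 - 34 = -34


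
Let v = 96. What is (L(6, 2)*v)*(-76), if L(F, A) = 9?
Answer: -65664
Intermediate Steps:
(L(6, 2)*v)*(-76) = (9*96)*(-76) = 864*(-76) = -65664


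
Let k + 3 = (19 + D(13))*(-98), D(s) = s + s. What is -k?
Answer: 4413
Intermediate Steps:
D(s) = 2*s
k = -4413 (k = -3 + (19 + 2*13)*(-98) = -3 + (19 + 26)*(-98) = -3 + 45*(-98) = -3 - 4410 = -4413)
-k = -1*(-4413) = 4413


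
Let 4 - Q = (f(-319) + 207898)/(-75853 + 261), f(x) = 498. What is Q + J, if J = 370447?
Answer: 7000835097/18898 ≈ 3.7045e+5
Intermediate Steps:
Q = 127691/18898 (Q = 4 - (498 + 207898)/(-75853 + 261) = 4 - 208396/(-75592) = 4 - 208396*(-1)/75592 = 4 - 1*(-52099/18898) = 4 + 52099/18898 = 127691/18898 ≈ 6.7569)
Q + J = 127691/18898 + 370447 = 7000835097/18898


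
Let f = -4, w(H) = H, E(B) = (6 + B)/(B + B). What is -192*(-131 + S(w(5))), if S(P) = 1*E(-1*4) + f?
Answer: 25968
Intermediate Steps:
E(B) = (6 + B)/(2*B) (E(B) = (6 + B)/((2*B)) = (6 + B)*(1/(2*B)) = (6 + B)/(2*B))
S(P) = -17/4 (S(P) = 1*((6 - 1*4)/(2*((-1*4)))) - 4 = 1*((½)*(6 - 4)/(-4)) - 4 = 1*((½)*(-¼)*2) - 4 = 1*(-¼) - 4 = -¼ - 4 = -17/4)
-192*(-131 + S(w(5))) = -192*(-131 - 17/4) = -192*(-541/4) = 25968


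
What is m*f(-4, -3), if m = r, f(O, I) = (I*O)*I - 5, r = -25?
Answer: 1025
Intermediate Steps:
f(O, I) = -5 + O*I² (f(O, I) = O*I² - 5 = -5 + O*I²)
m = -25
m*f(-4, -3) = -25*(-5 - 4*(-3)²) = -25*(-5 - 4*9) = -25*(-5 - 36) = -25*(-41) = 1025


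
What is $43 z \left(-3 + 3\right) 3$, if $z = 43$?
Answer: $0$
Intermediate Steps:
$43 z \left(-3 + 3\right) 3 = 43 \cdot 43 \left(-3 + 3\right) 3 = 1849 \cdot 0 \cdot 3 = 1849 \cdot 0 = 0$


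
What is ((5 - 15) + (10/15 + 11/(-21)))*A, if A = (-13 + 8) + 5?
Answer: 0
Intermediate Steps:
A = 0 (A = -5 + 5 = 0)
((5 - 15) + (10/15 + 11/(-21)))*A = ((5 - 15) + (10/15 + 11/(-21)))*0 = (-10 + (10*(1/15) + 11*(-1/21)))*0 = (-10 + (⅔ - 11/21))*0 = (-10 + ⅐)*0 = -69/7*0 = 0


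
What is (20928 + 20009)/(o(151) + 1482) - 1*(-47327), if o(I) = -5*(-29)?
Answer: 77041966/1627 ≈ 47352.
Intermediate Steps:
o(I) = 145
(20928 + 20009)/(o(151) + 1482) - 1*(-47327) = (20928 + 20009)/(145 + 1482) - 1*(-47327) = 40937/1627 + 47327 = 77041966/1627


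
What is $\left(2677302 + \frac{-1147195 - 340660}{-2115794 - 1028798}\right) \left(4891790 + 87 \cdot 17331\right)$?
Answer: $\frac{53878276150402942093}{3144592} \approx 1.7134 \cdot 10^{13}$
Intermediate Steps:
$\left(2677302 + \frac{-1147195 - 340660}{-2115794 - 1028798}\right) \left(4891790 + 87 \cdot 17331\right) = \left(2677302 - \frac{1487855}{-3144592}\right) \left(4891790 + 1507797\right) = \left(2677302 - - \frac{1487855}{3144592}\right) 6399587 = \left(2677302 + \frac{1487855}{3144592}\right) 6399587 = \frac{8419023938639}{3144592} \cdot 6399587 = \frac{53878276150402942093}{3144592}$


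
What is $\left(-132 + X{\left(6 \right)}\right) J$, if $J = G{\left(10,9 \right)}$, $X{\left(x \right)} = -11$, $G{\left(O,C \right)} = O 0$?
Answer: $0$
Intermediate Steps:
$G{\left(O,C \right)} = 0$
$J = 0$
$\left(-132 + X{\left(6 \right)}\right) J = \left(-132 - 11\right) 0 = \left(-143\right) 0 = 0$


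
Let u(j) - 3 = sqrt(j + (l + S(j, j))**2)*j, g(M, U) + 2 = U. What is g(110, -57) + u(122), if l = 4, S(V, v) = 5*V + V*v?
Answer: -56 + 122*sqrt(240188126) ≈ 1.8907e+6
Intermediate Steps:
g(M, U) = -2 + U
u(j) = 3 + j*sqrt(j + (4 + j*(5 + j))**2) (u(j) = 3 + sqrt(j + (4 + j*(5 + j))**2)*j = 3 + j*sqrt(j + (4 + j*(5 + j))**2))
g(110, -57) + u(122) = (-2 - 57) + (3 + 122*sqrt(122 + (4 + 122*(5 + 122))**2)) = -59 + (3 + 122*sqrt(122 + (4 + 122*127)**2)) = -59 + (3 + 122*sqrt(122 + (4 + 15494)**2)) = -59 + (3 + 122*sqrt(122 + 15498**2)) = -59 + (3 + 122*sqrt(122 + 240188004)) = -59 + (3 + 122*sqrt(240188126)) = -56 + 122*sqrt(240188126)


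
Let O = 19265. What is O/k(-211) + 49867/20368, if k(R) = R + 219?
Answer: 49098557/20368 ≈ 2410.6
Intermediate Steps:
k(R) = 219 + R
O/k(-211) + 49867/20368 = 19265/(219 - 211) + 49867/20368 = 19265/8 + 49867*(1/20368) = 19265*(⅛) + 49867/20368 = 19265/8 + 49867/20368 = 49098557/20368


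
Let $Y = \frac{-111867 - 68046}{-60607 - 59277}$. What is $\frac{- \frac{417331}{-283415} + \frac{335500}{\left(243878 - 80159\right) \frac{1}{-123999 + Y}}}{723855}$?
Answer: $- \frac{117789274077533053352}{335547086940296502975} \approx -0.35104$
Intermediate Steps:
$Y = \frac{179913}{119884}$ ($Y = - \frac{179913}{-119884} = \left(-179913\right) \left(- \frac{1}{119884}\right) = \frac{179913}{119884} \approx 1.5007$)
$\frac{- \frac{417331}{-283415} + \frac{335500}{\left(243878 - 80159\right) \frac{1}{-123999 + Y}}}{723855} = \frac{- \frac{417331}{-283415} + \frac{335500}{\left(243878 - 80159\right) \frac{1}{-123999 + \frac{179913}{119884}}}}{723855} = \left(\left(-417331\right) \left(- \frac{1}{283415}\right) + \frac{335500}{\left(243878 + \left(-90039 + 9880\right)\right) \frac{1}{- \frac{14865316203}{119884}}}\right) \frac{1}{723855} = \left(\frac{417331}{283415} + \frac{335500}{\left(243878 - 80159\right) \left(- \frac{119884}{14865316203}\right)}\right) \frac{1}{723855} = \left(\frac{417331}{283415} + \frac{335500}{163719 \left(- \frac{119884}{14865316203}\right)}\right) \frac{1}{723855} = \left(\frac{417331}{283415} + \frac{335500}{- \frac{6542429532}{4955105401}}\right) \frac{1}{723855} = \left(\frac{417331}{283415} + 335500 \left(- \frac{4955105401}{6542429532}\right)\right) \frac{1}{723855} = \left(\frac{417331}{283415} - \frac{415609465508875}{1635607383}\right) \frac{1}{723855} = \left(- \frac{117789274077533053352}{463555666452945}\right) \frac{1}{723855} = - \frac{117789274077533053352}{335547086940296502975}$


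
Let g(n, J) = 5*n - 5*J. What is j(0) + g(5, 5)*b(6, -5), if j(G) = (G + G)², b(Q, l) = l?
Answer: 0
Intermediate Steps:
g(n, J) = -5*J + 5*n
j(G) = 4*G² (j(G) = (2*G)² = 4*G²)
j(0) + g(5, 5)*b(6, -5) = 4*0² + (-5*5 + 5*5)*(-5) = 4*0 + (-25 + 25)*(-5) = 0 + 0*(-5) = 0 + 0 = 0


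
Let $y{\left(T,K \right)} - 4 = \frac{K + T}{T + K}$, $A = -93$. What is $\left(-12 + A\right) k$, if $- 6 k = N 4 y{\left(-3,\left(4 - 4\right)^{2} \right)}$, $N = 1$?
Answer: $350$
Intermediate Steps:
$y{\left(T,K \right)} = 5$ ($y{\left(T,K \right)} = 4 + \frac{K + T}{T + K} = 4 + \frac{K + T}{K + T} = 4 + 1 = 5$)
$k = - \frac{10}{3}$ ($k = - \frac{1 \cdot 4 \cdot 5}{6} = - \frac{4 \cdot 5}{6} = \left(- \frac{1}{6}\right) 20 = - \frac{10}{3} \approx -3.3333$)
$\left(-12 + A\right) k = \left(-12 - 93\right) \left(- \frac{10}{3}\right) = \left(-105\right) \left(- \frac{10}{3}\right) = 350$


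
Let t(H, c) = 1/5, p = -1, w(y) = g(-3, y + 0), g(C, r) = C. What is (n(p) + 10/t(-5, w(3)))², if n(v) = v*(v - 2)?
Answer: 2809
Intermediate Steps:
w(y) = -3
t(H, c) = ⅕
n(v) = v*(-2 + v)
(n(p) + 10/t(-5, w(3)))² = (-(-2 - 1) + 10/(⅕))² = (-1*(-3) + 10*5)² = (3 + 50)² = 53² = 2809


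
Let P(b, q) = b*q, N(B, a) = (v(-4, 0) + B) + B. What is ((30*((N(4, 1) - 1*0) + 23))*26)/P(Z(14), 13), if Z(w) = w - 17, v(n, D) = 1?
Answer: -640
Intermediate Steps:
Z(w) = -17 + w
N(B, a) = 1 + 2*B (N(B, a) = (1 + B) + B = 1 + 2*B)
((30*((N(4, 1) - 1*0) + 23))*26)/P(Z(14), 13) = ((30*(((1 + 2*4) - 1*0) + 23))*26)/(((-17 + 14)*13)) = ((30*(((1 + 8) + 0) + 23))*26)/((-3*13)) = ((30*((9 + 0) + 23))*26)/(-39) = ((30*(9 + 23))*26)*(-1/39) = ((30*32)*26)*(-1/39) = (960*26)*(-1/39) = 24960*(-1/39) = -640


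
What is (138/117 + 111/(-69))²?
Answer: 148225/804609 ≈ 0.18422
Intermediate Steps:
(138/117 + 111/(-69))² = (138*(1/117) + 111*(-1/69))² = (46/39 - 37/23)² = (-385/897)² = 148225/804609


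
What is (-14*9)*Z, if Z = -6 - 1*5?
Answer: 1386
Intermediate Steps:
Z = -11 (Z = -6 - 5 = -11)
(-14*9)*Z = -14*9*(-11) = -126*(-11) = 1386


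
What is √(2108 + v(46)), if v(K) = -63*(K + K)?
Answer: 2*I*√922 ≈ 60.729*I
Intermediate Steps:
v(K) = -126*K
√(2108 + v(46)) = √(2108 - 126*46) = √(2108 - 5796) = √(-3688) = 2*I*√922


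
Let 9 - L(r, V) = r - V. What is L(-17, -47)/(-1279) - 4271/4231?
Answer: -5373758/5411449 ≈ -0.99304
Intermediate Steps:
L(r, V) = 9 + V - r (L(r, V) = 9 - (r - V) = 9 + (V - r) = 9 + V - r)
L(-17, -47)/(-1279) - 4271/4231 = (9 - 47 - 1*(-17))/(-1279) - 4271/4231 = (9 - 47 + 17)*(-1/1279) - 4271*1/4231 = -21*(-1/1279) - 4271/4231 = 21/1279 - 4271/4231 = -5373758/5411449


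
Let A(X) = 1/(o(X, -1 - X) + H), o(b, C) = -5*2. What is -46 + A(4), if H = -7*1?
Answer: -783/17 ≈ -46.059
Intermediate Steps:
H = -7
o(b, C) = -10
A(X) = -1/17 (A(X) = 1/(-10 - 7) = 1/(-17) = -1/17)
-46 + A(4) = -46 - 1/17 = -783/17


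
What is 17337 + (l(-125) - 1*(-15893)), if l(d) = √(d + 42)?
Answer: 33230 + I*√83 ≈ 33230.0 + 9.1104*I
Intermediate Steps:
l(d) = √(42 + d)
17337 + (l(-125) - 1*(-15893)) = 17337 + (√(42 - 125) - 1*(-15893)) = 17337 + (√(-83) + 15893) = 17337 + (I*√83 + 15893) = 17337 + (15893 + I*√83) = 33230 + I*√83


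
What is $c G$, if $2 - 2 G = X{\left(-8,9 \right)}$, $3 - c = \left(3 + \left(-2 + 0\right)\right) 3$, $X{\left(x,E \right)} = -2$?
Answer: $0$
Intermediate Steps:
$c = 0$ ($c = 3 - \left(3 + \left(-2 + 0\right)\right) 3 = 3 - \left(3 - 2\right) 3 = 3 - 1 \cdot 3 = 3 - 3 = 0$)
$G = 2$ ($G = 1 - -1 = 1 + 1 = 2$)
$c G = 0 \cdot 2 = 0$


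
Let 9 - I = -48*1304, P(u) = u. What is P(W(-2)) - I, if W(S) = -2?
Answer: -62603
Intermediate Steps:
I = 62601 (I = 9 - (-48)*1304 = 9 - 1*(-62592) = 9 + 62592 = 62601)
P(W(-2)) - I = -2 - 1*62601 = -2 - 62601 = -62603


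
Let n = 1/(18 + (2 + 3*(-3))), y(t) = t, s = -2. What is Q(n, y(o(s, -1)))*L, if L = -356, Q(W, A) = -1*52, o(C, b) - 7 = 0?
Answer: 18512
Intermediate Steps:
o(C, b) = 7 (o(C, b) = 7 + 0 = 7)
n = 1/11 (n = 1/(18 + (2 - 9)) = 1/(18 - 7) = 1/11 ≈ 0.090909)
Q(W, A) = -52
Q(n, y(o(s, -1)))*L = -52*(-356) = 18512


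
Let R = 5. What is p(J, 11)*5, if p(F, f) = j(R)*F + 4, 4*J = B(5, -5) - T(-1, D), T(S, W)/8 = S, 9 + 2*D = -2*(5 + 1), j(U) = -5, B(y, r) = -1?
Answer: -95/4 ≈ -23.750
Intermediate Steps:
D = -21/2 (D = -9/2 + (-2*(5 + 1))/2 = -9/2 + (-2*6)/2 = -9/2 + (½)*(-12) = -9/2 - 6 = -21/2 ≈ -10.500)
T(S, W) = 8*S
J = 7/4 (J = (-1 - 8*(-1))/4 = (-1 - 1*(-8))/4 = (-1 + 8)/4 = (¼)*7 = 7/4 ≈ 1.7500)
p(F, f) = 4 - 5*F (p(F, f) = -5*F + 4 = 4 - 5*F)
p(J, 11)*5 = (4 - 5*7/4)*5 = (4 - 35/4)*5 = -19/4*5 = -95/4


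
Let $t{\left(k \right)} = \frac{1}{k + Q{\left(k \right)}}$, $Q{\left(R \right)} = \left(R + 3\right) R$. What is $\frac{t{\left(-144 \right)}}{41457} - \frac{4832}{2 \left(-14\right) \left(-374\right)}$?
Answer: $- \frac{72115280453}{156289573440} \approx -0.46142$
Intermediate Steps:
$Q{\left(R \right)} = R \left(3 + R\right)$ ($Q{\left(R \right)} = \left(3 + R\right) R = R \left(3 + R\right)$)
$t{\left(k \right)} = \frac{1}{k + k \left(3 + k\right)}$
$\frac{t{\left(-144 \right)}}{41457} - \frac{4832}{2 \left(-14\right) \left(-374\right)} = \frac{\frac{1}{-144} \frac{1}{4 - 144}}{41457} - \frac{4832}{2 \left(-14\right) \left(-374\right)} = - \frac{1}{144 \left(-140\right)} \frac{1}{41457} - \frac{4832}{\left(-28\right) \left(-374\right)} = \left(- \frac{1}{144}\right) \left(- \frac{1}{140}\right) \frac{1}{41457} - \frac{4832}{10472} = \frac{1}{20160} \cdot \frac{1}{41457} - \frac{604}{1309} = \frac{1}{835773120} - \frac{604}{1309} = - \frac{72115280453}{156289573440}$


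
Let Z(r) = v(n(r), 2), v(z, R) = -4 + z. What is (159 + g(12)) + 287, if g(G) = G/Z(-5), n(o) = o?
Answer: 1334/3 ≈ 444.67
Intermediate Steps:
Z(r) = -4 + r
g(G) = -G/9 (g(G) = G/(-4 - 5) = G/(-9) = G*(-⅑) = -G/9)
(159 + g(12)) + 287 = (159 - ⅑*12) + 287 = (159 - 4/3) + 287 = 473/3 + 287 = 1334/3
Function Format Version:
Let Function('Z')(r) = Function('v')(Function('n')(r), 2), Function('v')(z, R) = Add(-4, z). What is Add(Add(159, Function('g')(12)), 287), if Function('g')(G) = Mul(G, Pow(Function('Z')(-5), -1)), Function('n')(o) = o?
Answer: Rational(1334, 3) ≈ 444.67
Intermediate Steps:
Function('Z')(r) = Add(-4, r)
Function('g')(G) = Mul(Rational(-1, 9), G) (Function('g')(G) = Mul(G, Pow(Add(-4, -5), -1)) = Mul(G, Pow(-9, -1)) = Mul(G, Rational(-1, 9)) = Mul(Rational(-1, 9), G))
Add(Add(159, Function('g')(12)), 287) = Add(Add(159, Mul(Rational(-1, 9), 12)), 287) = Add(Add(159, Rational(-4, 3)), 287) = Add(Rational(473, 3), 287) = Rational(1334, 3)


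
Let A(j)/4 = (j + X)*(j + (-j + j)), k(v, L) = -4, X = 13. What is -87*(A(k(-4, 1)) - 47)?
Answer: 16617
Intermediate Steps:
A(j) = 4*j*(13 + j) (A(j) = 4*((j + 13)*(j + (-j + j))) = 4*((13 + j)*(j + 0)) = 4*((13 + j)*j) = 4*(j*(13 + j)) = 4*j*(13 + j))
-87*(A(k(-4, 1)) - 47) = -87*(4*(-4)*(13 - 4) - 47) = -87*(4*(-4)*9 - 47) = -87*(-144 - 47) = -87*(-191) = 16617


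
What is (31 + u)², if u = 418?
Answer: 201601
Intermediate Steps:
(31 + u)² = (31 + 418)² = 449² = 201601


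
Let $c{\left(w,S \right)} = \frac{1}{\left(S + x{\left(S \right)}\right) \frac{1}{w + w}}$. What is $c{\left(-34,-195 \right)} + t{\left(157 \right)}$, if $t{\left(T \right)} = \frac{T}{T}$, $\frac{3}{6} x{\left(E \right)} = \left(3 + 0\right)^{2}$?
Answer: $\frac{245}{177} \approx 1.3842$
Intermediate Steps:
$x{\left(E \right)} = 18$ ($x{\left(E \right)} = 2 \left(3 + 0\right)^{2} = 2 \cdot 3^{2} = 2 \cdot 9 = 18$)
$t{\left(T \right)} = 1$
$c{\left(w,S \right)} = \frac{2 w}{18 + S}$ ($c{\left(w,S \right)} = \frac{1}{\left(S + 18\right) \frac{1}{w + w}} = \frac{1}{\left(18 + S\right) \frac{1}{2 w}} = \frac{1}{\frac{1}{2} \frac{1}{w} \left(18 + S\right)} = \frac{2 w}{18 + S}$)
$c{\left(-34,-195 \right)} + t{\left(157 \right)} = 2 \left(-34\right) \frac{1}{18 - 195} + 1 = 2 \left(-34\right) \frac{1}{-177} + 1 = 2 \left(-34\right) \left(- \frac{1}{177}\right) + 1 = \frac{68}{177} + 1 = \frac{245}{177}$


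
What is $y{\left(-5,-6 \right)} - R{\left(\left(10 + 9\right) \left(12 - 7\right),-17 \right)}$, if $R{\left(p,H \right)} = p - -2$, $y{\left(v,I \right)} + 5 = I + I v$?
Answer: $-78$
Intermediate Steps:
$y{\left(v,I \right)} = -5 + I + I v$ ($y{\left(v,I \right)} = -5 + \left(I + I v\right) = -5 + I + I v$)
$R{\left(p,H \right)} = 2 + p$ ($R{\left(p,H \right)} = p + 2 = 2 + p$)
$y{\left(-5,-6 \right)} - R{\left(\left(10 + 9\right) \left(12 - 7\right),-17 \right)} = \left(-5 - 6 - -30\right) - \left(2 + \left(10 + 9\right) \left(12 - 7\right)\right) = \left(-5 - 6 + 30\right) - \left(2 + 19 \cdot 5\right) = 19 - \left(2 + 95\right) = 19 - 97 = -78$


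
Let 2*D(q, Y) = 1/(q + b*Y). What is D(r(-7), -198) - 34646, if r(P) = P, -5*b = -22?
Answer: -304261177/8782 ≈ -34646.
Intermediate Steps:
b = 22/5 (b = -⅕*(-22) = 22/5 ≈ 4.4000)
D(q, Y) = 1/(2*(q + 22*Y/5))
D(r(-7), -198) - 34646 = 5/(2*(5*(-7) + 22*(-198))) - 34646 = 5/(2*(-35 - 4356)) - 34646 = (5/2)/(-4391) - 34646 = (5/2)*(-1/4391) - 34646 = -5/8782 - 34646 = -304261177/8782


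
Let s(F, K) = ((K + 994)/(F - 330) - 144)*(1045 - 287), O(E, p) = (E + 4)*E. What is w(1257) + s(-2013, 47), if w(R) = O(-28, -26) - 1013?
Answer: -85777059/781 ≈ -1.0983e+5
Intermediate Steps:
O(E, p) = E*(4 + E) (O(E, p) = (4 + E)*E = E*(4 + E))
s(F, K) = -109152 + 758*(994 + K)/(-330 + F) (s(F, K) = ((994 + K)/(-330 + F) - 144)*758 = (-144 + (994 + K)/(-330 + F))*758 = -109152 + 758*(994 + K)/(-330 + F))
w(R) = -341 (w(R) = -28*(4 - 28) - 1013 = -28*(-24) - 1013 = 672 - 1013 = -341)
w(1257) + s(-2013, 47) = -341 + 758*(48514 + 47 - 144*(-2013))/(-330 - 2013) = -341 + 758*(48514 + 47 + 289872)/(-2343) = -341 + 758*(-1/2343)*338433 = -341 - 85510738/781 = -85777059/781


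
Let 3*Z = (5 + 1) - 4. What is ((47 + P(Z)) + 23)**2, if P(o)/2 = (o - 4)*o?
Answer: 348100/81 ≈ 4297.5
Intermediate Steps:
Z = 2/3 (Z = ((5 + 1) - 4)/3 = (6 - 4)/3 = (1/3)*2 = 2/3 ≈ 0.66667)
P(o) = 2*o*(-4 + o) (P(o) = 2*((o - 4)*o) = 2*((-4 + o)*o) = 2*(o*(-4 + o)) = 2*o*(-4 + o))
((47 + P(Z)) + 23)**2 = ((47 + 2*(2/3)*(-4 + 2/3)) + 23)**2 = ((47 + 2*(2/3)*(-10/3)) + 23)**2 = ((47 - 40/9) + 23)**2 = (383/9 + 23)**2 = (590/9)**2 = 348100/81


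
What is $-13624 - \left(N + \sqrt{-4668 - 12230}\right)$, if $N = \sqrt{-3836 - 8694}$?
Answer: $-13624 - i \sqrt{12530} - i \sqrt{16898} \approx -13624.0 - 241.93 i$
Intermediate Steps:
$N = i \sqrt{12530}$ ($N = \sqrt{-12530} = i \sqrt{12530} \approx 111.94 i$)
$-13624 - \left(N + \sqrt{-4668 - 12230}\right) = -13624 - \left(i \sqrt{12530} + \sqrt{-4668 - 12230}\right) = -13624 - \left(i \sqrt{12530} + \sqrt{-16898}\right) = -13624 - \left(i \sqrt{12530} + i \sqrt{16898}\right) = -13624 - i \sqrt{12530} - i \sqrt{16898}$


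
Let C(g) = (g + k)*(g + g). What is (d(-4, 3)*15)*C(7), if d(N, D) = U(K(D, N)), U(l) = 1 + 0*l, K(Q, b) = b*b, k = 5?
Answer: 2520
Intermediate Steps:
C(g) = 2*g*(5 + g) (C(g) = (g + 5)*(g + g) = (5 + g)*(2*g) = 2*g*(5 + g))
K(Q, b) = b²
U(l) = 1 (U(l) = 1 + 0 = 1)
d(N, D) = 1
(d(-4, 3)*15)*C(7) = (1*15)*(2*7*(5 + 7)) = 15*(2*7*12) = 15*168 = 2520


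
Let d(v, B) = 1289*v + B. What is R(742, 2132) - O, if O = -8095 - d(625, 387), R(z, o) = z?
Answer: 814849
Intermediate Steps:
d(v, B) = B + 1289*v
O = -814107 (O = -8095 - (387 + 1289*625) = -8095 - (387 + 805625) = -8095 - 1*806012 = -8095 - 806012 = -814107)
R(742, 2132) - O = 742 - 1*(-814107) = 742 + 814107 = 814849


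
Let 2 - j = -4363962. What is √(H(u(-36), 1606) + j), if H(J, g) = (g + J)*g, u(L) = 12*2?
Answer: 4*√436359 ≈ 2642.3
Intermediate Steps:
u(L) = 24
H(J, g) = g*(J + g) (H(J, g) = (J + g)*g = g*(J + g))
j = 4363964 (j = 2 - 1*(-4363962) = 2 + 4363962 = 4363964)
√(H(u(-36), 1606) + j) = √(1606*(24 + 1606) + 4363964) = √(1606*1630 + 4363964) = √(2617780 + 4363964) = √6981744 = 4*√436359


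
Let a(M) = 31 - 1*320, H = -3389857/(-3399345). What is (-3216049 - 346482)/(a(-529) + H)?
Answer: 12110271942195/979020848 ≈ 12370.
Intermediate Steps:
H = 3389857/3399345 (H = -3389857*(-1/3399345) = 3389857/3399345 ≈ 0.99721)
a(M) = -289 (a(M) = 31 - 320 = -289)
(-3216049 - 346482)/(a(-529) + H) = (-3216049 - 346482)/(-289 + 3389857/3399345) = -3562531/(-979020848/3399345) = -3562531*(-3399345/979020848) = 12110271942195/979020848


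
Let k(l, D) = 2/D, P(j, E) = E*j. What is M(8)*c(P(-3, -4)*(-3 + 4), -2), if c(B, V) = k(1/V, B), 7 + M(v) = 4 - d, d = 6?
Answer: -3/2 ≈ -1.5000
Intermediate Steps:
M(v) = -9 (M(v) = -7 + (4 - 1*6) = -7 + (4 - 6) = -7 - 2 = -9)
c(B, V) = 2/B
M(8)*c(P(-3, -4)*(-3 + 4), -2) = -18/((-4*(-3))*(-3 + 4)) = -18/(12*1) = -18/12 = -9*⅙ = -3/2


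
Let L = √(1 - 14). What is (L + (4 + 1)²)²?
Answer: (25 + I*√13)² ≈ 612.0 + 180.28*I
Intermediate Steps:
L = I*√13 (L = √(-13) = I*√13 ≈ 3.6056*I)
(L + (4 + 1)²)² = (I*√13 + (4 + 1)²)² = (I*√13 + 5²)² = (I*√13 + 25)² = (25 + I*√13)²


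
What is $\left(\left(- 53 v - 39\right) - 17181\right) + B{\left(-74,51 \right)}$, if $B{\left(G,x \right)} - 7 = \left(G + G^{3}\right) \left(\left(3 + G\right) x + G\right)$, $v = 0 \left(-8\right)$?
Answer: $1497558897$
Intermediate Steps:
$v = 0$
$B{\left(G,x \right)} = 7 + \left(G + G^{3}\right) \left(G + x \left(3 + G\right)\right)$ ($B{\left(G,x \right)} = 7 + \left(G + G^{3}\right) \left(\left(3 + G\right) x + G\right) = 7 + \left(G + G^{3}\right) \left(x \left(3 + G\right) + G\right) = 7 + \left(G + G^{3}\right) \left(G + x \left(3 + G\right)\right)$)
$\left(\left(- 53 v - 39\right) - 17181\right) + B{\left(-74,51 \right)} = \left(\left(\left(-53\right) 0 - 39\right) - 17181\right) + \left(7 + \left(-74\right)^{2} + \left(-74\right)^{4} + 51 \left(-74\right)^{2} + 51 \left(-74\right)^{4} + 3 \left(-74\right) 51 + 3 \cdot 51 \left(-74\right)^{3}\right) = \left(\left(0 - 39\right) - 17181\right) + \left(7 + 5476 + 29986576 + 51 \cdot 5476 + 51 \cdot 29986576 - 11322 + 3 \cdot 51 \left(-405224\right)\right) = \left(-39 - 17181\right) + \left(7 + 5476 + 29986576 + 279276 + 1529315376 - 11322 - 61999272\right) = -17220 + 1497576117 = 1497558897$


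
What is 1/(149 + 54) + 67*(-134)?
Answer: -1822533/203 ≈ -8978.0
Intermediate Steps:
1/(149 + 54) + 67*(-134) = 1/203 - 8978 = -1822533/203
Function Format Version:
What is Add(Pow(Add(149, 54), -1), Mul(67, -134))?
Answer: Rational(-1822533, 203) ≈ -8978.0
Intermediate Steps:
Add(Pow(Add(149, 54), -1), Mul(67, -134)) = Add(Pow(203, -1), -8978) = Add(Rational(1, 203), -8978) = Rational(-1822533, 203)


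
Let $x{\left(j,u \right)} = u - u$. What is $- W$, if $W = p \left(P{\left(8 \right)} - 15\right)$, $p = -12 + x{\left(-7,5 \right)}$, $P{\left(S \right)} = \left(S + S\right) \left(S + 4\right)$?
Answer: $2124$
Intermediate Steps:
$x{\left(j,u \right)} = 0$
$P{\left(S \right)} = 2 S \left(4 + S\right)$
$p = -12$ ($p = -12 + 0 = -12$)
$W = -2124$ ($W = - 12 \left(2 \cdot 8 \left(4 + 8\right) - 15\right) = - 12 \left(2 \cdot 8 \cdot 12 - 15\right) = - 12 \left(192 - 15\right) = \left(-12\right) 177 = -2124$)
$- W = \left(-1\right) \left(-2124\right) = 2124$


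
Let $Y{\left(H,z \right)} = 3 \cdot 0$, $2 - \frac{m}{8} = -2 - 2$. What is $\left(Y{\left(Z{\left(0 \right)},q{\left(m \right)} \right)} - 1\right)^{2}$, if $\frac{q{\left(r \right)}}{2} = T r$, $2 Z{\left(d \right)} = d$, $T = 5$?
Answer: $1$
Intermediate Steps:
$Z{\left(d \right)} = \frac{d}{2}$
$m = 48$ ($m = 16 - 8 \left(-2 - 2\right) = 16 - -32 = 16 + 32 = 48$)
$q{\left(r \right)} = 10 r$ ($q{\left(r \right)} = 2 \cdot 5 r = 10 r$)
$Y{\left(H,z \right)} = 0$
$\left(Y{\left(Z{\left(0 \right)},q{\left(m \right)} \right)} - 1\right)^{2} = \left(0 - 1\right)^{2} = \left(-1\right)^{2} = 1$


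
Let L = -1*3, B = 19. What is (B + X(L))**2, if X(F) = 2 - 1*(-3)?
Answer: 576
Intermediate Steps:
L = -3
X(F) = 5 (X(F) = 2 + 3 = 5)
(B + X(L))**2 = (19 + 5)**2 = 24**2 = 576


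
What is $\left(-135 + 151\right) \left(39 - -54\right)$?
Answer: $1488$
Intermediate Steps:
$\left(-135 + 151\right) \left(39 - -54\right) = 16 \left(39 + 54\right) = 16 \cdot 93 = 1488$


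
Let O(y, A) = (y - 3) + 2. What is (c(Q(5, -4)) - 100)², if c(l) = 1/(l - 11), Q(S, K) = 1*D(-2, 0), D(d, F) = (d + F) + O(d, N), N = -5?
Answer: 2563201/256 ≈ 10013.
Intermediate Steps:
O(y, A) = -1 + y (O(y, A) = (-3 + y) + 2 = -1 + y)
D(d, F) = -1 + F + 2*d (D(d, F) = (d + F) + (-1 + d) = (F + d) + (-1 + d) = -1 + F + 2*d)
Q(S, K) = -5 (Q(S, K) = 1*(-1 + 0 + 2*(-2)) = 1*(-1 + 0 - 4) = 1*(-5) = -5)
c(l) = 1/(-11 + l)
(c(Q(5, -4)) - 100)² = (1/(-11 - 5) - 100)² = (1/(-16) - 100)² = (-1/16 - 100)² = (-1601/16)² = 2563201/256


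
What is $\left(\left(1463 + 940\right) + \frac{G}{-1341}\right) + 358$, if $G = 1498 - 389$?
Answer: $\frac{3701392}{1341} \approx 2760.2$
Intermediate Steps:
$G = 1109$ ($G = 1498 - 389 = 1109$)
$\left(\left(1463 + 940\right) + \frac{G}{-1341}\right) + 358 = \left(\left(1463 + 940\right) + \frac{1109}{-1341}\right) + 358 = \left(2403 + 1109 \left(- \frac{1}{1341}\right)\right) + 358 = \left(2403 - \frac{1109}{1341}\right) + 358 = \frac{3221314}{1341} + 358 = \frac{3701392}{1341}$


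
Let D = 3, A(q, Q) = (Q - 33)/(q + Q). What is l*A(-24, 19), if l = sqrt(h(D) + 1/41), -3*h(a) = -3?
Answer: 14*sqrt(1722)/205 ≈ 2.8339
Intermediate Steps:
A(q, Q) = (-33 + Q)/(Q + q)
h(a) = 1 (h(a) = -1/3*(-3) = 1)
l = sqrt(1722)/41 (l = sqrt(1 + 1/41) = sqrt(42/41) = sqrt(1722)/41 ≈ 1.0121)
l*A(-24, 19) = (sqrt(1722)/41)*((-33 + 19)/(19 - 24)) = (sqrt(1722)/41)*(-14/(-5)) = (sqrt(1722)/41)*(-1/5*(-14)) = (sqrt(1722)/41)*(14/5) = 14*sqrt(1722)/205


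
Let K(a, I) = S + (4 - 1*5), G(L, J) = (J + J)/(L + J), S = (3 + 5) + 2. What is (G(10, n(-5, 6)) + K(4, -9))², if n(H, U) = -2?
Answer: 289/4 ≈ 72.250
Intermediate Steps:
S = 10 (S = 8 + 2 = 10)
G(L, J) = 2*J/(J + L) (G(L, J) = (2*J)/(J + L) = 2*J/(J + L))
K(a, I) = 9 (K(a, I) = 10 + (4 - 1*5) = 10 + (4 - 5) = 10 - 1 = 9)
(G(10, n(-5, 6)) + K(4, -9))² = (2*(-2)/(-2 + 10) + 9)² = (2*(-2)/8 + 9)² = (2*(-2)*(⅛) + 9)² = (-½ + 9)² = (17/2)² = 289/4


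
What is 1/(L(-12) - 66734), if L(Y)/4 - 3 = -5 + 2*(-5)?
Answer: -1/66782 ≈ -1.4974e-5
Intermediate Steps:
L(Y) = -48 (L(Y) = 12 + 4*(-5 + 2*(-5)) = 12 + 4*(-5 - 10) = 12 + 4*(-15) = 12 - 60 = -48)
1/(L(-12) - 66734) = 1/(-48 - 66734) = 1/(-66782) = -1/66782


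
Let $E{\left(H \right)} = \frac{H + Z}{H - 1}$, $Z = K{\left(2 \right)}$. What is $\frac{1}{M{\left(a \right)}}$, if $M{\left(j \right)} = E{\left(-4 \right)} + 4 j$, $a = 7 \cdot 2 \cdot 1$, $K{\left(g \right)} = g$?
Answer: $\frac{5}{282} \approx 0.017731$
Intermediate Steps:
$Z = 2$
$a = 14$ ($a = 14 \cdot 1 = 14$)
$E{\left(H \right)} = \frac{2 + H}{-1 + H}$ ($E{\left(H \right)} = \frac{H + 2}{H - 1} = \frac{2 + H}{-1 + H}$)
$M{\left(j \right)} = \frac{2}{5} + 4 j$ ($M{\left(j \right)} = \frac{2 - 4}{-1 - 4} + 4 j = \frac{1}{-5} \left(-2\right) + 4 j = \left(- \frac{1}{5}\right) \left(-2\right) + 4 j = \frac{2}{5} + 4 j$)
$\frac{1}{M{\left(a \right)}} = \frac{1}{\frac{2}{5} + 4 \cdot 14} = \frac{1}{\frac{2}{5} + 56} = \frac{1}{\frac{282}{5}} = \frac{5}{282}$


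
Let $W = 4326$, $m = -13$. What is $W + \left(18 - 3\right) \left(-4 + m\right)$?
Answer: $4071$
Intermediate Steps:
$W + \left(18 - 3\right) \left(-4 + m\right) = 4326 + \left(18 - 3\right) \left(-4 - 13\right) = 4326 + 15 \left(-17\right) = 4326 - 255 = 4071$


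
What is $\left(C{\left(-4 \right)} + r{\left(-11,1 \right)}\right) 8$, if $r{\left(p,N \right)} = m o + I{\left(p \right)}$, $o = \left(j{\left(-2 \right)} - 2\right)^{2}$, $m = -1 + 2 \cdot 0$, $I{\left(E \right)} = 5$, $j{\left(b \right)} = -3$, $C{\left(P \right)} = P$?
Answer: $-192$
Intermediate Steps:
$m = -1$ ($m = -1 + 0 = -1$)
$o = 25$ ($o = \left(-3 - 2\right)^{2} = \left(-5\right)^{2} = 25$)
$r{\left(p,N \right)} = -20$ ($r{\left(p,N \right)} = \left(-1\right) 25 + 5 = -25 + 5 = -20$)
$\left(C{\left(-4 \right)} + r{\left(-11,1 \right)}\right) 8 = \left(-4 - 20\right) 8 = \left(-24\right) 8 = -192$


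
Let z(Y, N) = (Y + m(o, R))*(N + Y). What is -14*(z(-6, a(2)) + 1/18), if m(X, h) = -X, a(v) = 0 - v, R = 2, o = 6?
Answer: -12103/9 ≈ -1344.8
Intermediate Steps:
a(v) = -v
z(Y, N) = (-6 + Y)*(N + Y) (z(Y, N) = (Y - 1*6)*(N + Y) = (Y - 6)*(N + Y) = (-6 + Y)*(N + Y))
-14*(z(-6, a(2)) + 1/18) = -14*(((-6)² - (-6)*2 - 6*(-6) - 1*2*(-6)) + 1/18) = -14*((36 - 6*(-2) + 36 - 2*(-6)) + 1/18) = -14*((36 + 12 + 36 + 12) + 1/18) = -14*(96 + 1/18) = -14*1729/18 = -12103/9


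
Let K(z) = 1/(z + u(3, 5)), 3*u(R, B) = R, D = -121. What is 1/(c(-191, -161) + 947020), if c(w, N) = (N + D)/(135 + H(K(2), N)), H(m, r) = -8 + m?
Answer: 191/180880397 ≈ 1.0559e-6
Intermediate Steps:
u(R, B) = R/3
K(z) = 1/(1 + z) (K(z) = 1/(z + (1/3)*3) = 1/(z + 1) = 1/(1 + z))
c(w, N) = -363/382 + 3*N/382 (c(w, N) = (N - 121)/(135 + (-8 + 1/(1 + 2))) = (-121 + N)/(135 + (-8 + 1/3)) = (-121 + N)/(135 - 23/3) = (-121 + N)/(382/3) = (-121 + N)*(3/382) = -363/382 + 3*N/382)
1/(c(-191, -161) + 947020) = 1/((-363/382 + (3/382)*(-161)) + 947020) = 1/((-363/382 - 483/382) + 947020) = 1/(-423/191 + 947020) = 1/(180880397/191) = 191/180880397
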